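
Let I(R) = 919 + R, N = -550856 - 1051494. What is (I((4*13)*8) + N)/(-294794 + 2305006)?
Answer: -1601015/2010212 ≈ -0.79644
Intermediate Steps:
N = -1602350
(I((4*13)*8) + N)/(-294794 + 2305006) = ((919 + (4*13)*8) - 1602350)/(-294794 + 2305006) = ((919 + 52*8) - 1602350)/2010212 = ((919 + 416) - 1602350)*(1/2010212) = (1335 - 1602350)*(1/2010212) = -1601015*1/2010212 = -1601015/2010212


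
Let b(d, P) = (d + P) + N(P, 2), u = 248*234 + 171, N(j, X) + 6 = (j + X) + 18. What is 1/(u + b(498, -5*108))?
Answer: 1/57635 ≈ 1.7351e-5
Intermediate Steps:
N(j, X) = 12 + X + j (N(j, X) = -6 + ((j + X) + 18) = -6 + ((X + j) + 18) = -6 + (18 + X + j) = 12 + X + j)
u = 58203 (u = 58032 + 171 = 58203)
b(d, P) = 14 + d + 2*P (b(d, P) = (d + P) + (12 + 2 + P) = (P + d) + (14 + P) = 14 + d + 2*P)
1/(u + b(498, -5*108)) = 1/(58203 + (14 + 498 + 2*(-5*108))) = 1/(58203 + (14 + 498 + 2*(-540))) = 1/(58203 + (14 + 498 - 1080)) = 1/(58203 - 568) = 1/57635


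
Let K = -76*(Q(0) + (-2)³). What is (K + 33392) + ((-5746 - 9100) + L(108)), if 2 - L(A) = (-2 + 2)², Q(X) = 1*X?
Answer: 19156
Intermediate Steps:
Q(X) = X
L(A) = 2 (L(A) = 2 - (-2 + 2)² = 2 - 1*0² = 2 - 1*0 = 2 + 0 = 2)
K = 608 (K = -76*(0 + (-2)³) = -76*(0 - 8) = -76*(-8) = 608)
(K + 33392) + ((-5746 - 9100) + L(108)) = (608 + 33392) + ((-5746 - 9100) + 2) = 34000 + (-14846 + 2) = 34000 - 14844 = 19156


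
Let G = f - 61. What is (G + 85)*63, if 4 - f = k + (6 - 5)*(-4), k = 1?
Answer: 1953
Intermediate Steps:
f = 7 (f = 4 - (1 + (6 - 5)*(-4)) = 4 - (1 + 1*(-4)) = 4 - (1 - 4) = 4 - 1*(-3) = 4 + 3 = 7)
G = -54 (G = 7 - 61 = -54)
(G + 85)*63 = (-54 + 85)*63 = 31*63 = 1953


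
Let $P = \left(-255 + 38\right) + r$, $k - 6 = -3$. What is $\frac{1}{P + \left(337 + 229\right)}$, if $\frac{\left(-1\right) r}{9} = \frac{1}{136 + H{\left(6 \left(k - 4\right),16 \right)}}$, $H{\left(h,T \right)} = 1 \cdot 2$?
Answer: $\frac{46}{16051} \approx 0.0028659$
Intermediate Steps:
$k = 3$ ($k = 6 - 3 = 3$)
$H{\left(h,T \right)} = 2$
$r = - \frac{3}{46}$ ($r = - \frac{9}{136 + 2} = - \frac{9}{138} = \left(-9\right) \frac{1}{138} = - \frac{3}{46} \approx -0.065217$)
$P = - \frac{9985}{46}$ ($P = \left(-255 + 38\right) - \frac{3}{46} = -217 - \frac{3}{46} = - \frac{9985}{46} \approx -217.07$)
$\frac{1}{P + \left(337 + 229\right)} = \frac{1}{- \frac{9985}{46} + \left(337 + 229\right)} = \frac{1}{- \frac{9985}{46} + 566} = \frac{1}{\frac{16051}{46}} = \frac{46}{16051}$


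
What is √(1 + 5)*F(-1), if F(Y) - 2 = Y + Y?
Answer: 0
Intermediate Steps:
F(Y) = 2 + 2*Y (F(Y) = 2 + (Y + Y) = 2 + 2*Y)
√(1 + 5)*F(-1) = √(1 + 5)*(2 + 2*(-1)) = √6*(2 - 2) = √6*0 = 0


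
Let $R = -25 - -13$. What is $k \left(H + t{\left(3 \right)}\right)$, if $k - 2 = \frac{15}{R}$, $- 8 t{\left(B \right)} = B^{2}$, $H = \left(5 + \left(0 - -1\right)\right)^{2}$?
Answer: $\frac{837}{32} \approx 26.156$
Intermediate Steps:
$R = -12$ ($R = -25 + 13 = -12$)
$H = 36$ ($H = \left(5 + \left(0 + 1\right)\right)^{2} = \left(5 + 1\right)^{2} = 6^{2} = 36$)
$t{\left(B \right)} = - \frac{B^{2}}{8}$
$k = \frac{3}{4}$ ($k = 2 + \frac{15}{-12} = 2 + 15 \left(- \frac{1}{12}\right) = 2 - \frac{5}{4} = \frac{3}{4} \approx 0.75$)
$k \left(H + t{\left(3 \right)}\right) = \frac{3 \left(36 - \frac{3^{2}}{8}\right)}{4} = \frac{3 \left(36 - \frac{9}{8}\right)}{4} = \frac{3}{4} \cdot \frac{279}{8} = \frac{837}{32}$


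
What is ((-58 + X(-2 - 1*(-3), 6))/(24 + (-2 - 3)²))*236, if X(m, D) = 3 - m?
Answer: -1888/7 ≈ -269.71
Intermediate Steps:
((-58 + X(-2 - 1*(-3), 6))/(24 + (-2 - 3)²))*236 = ((-58 + (3 - (-2 - 1*(-3))))/(24 + (-2 - 3)²))*236 = ((-58 + (3 - (-2 + 3)))/(24 + (-5)²))*236 = ((-58 + (3 - 1*1))/(24 + 25))*236 = ((-58 + (3 - 1))/49)*236 = ((-58 + 2)*(1/49))*236 = -56*1/49*236 = -8/7*236 = -1888/7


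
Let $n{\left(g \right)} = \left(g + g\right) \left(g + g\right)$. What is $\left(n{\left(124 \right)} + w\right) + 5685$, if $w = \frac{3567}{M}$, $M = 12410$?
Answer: $\frac{833819057}{12410} \approx 67189.0$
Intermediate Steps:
$n{\left(g \right)} = 4 g^{2}$ ($n{\left(g \right)} = 2 g 2 g = 4 g^{2}$)
$w = \frac{3567}{12410} \approx 0.28743$
$\left(n{\left(124 \right)} + w\right) + 5685 = \left(4 \cdot 124^{2} + \frac{3567}{12410}\right) + 5685 = \left(4 \cdot 15376 + \frac{3567}{12410}\right) + 5685 = \left(61504 + \frac{3567}{12410}\right) + 5685 = \frac{763268207}{12410} + 5685 = \frac{833819057}{12410}$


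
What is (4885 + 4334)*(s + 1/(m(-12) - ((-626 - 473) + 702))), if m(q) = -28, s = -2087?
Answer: -2366523446/123 ≈ -1.9240e+7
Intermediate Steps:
(4885 + 4334)*(s + 1/(m(-12) - ((-626 - 473) + 702))) = (4885 + 4334)*(-2087 + 1/(-28 - ((-626 - 473) + 702))) = 9219*(-2087 + 1/(-28 - (-1099 + 702))) = 9219*(-2087 + 1/(-28 - 1*(-397))) = 9219*(-2087 + 1/(-28 + 397)) = 9219*(-2087 + 1/369) = 9219*(-770102/369) = -2366523446/123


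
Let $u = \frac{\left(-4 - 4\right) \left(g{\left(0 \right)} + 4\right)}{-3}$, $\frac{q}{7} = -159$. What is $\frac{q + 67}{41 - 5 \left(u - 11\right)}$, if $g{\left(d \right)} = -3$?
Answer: $- \frac{1569}{124} \approx -12.653$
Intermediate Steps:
$q = -1113$ ($q = 7 \left(-159\right) = -1113$)
$u = \frac{8}{3}$ ($u = \frac{\left(-4 - 4\right) \left(-3 + 4\right)}{-3} = \left(-8\right) 1 \left(- \frac{1}{3}\right) = \left(-8\right) \left(- \frac{1}{3}\right) = \frac{8}{3} \approx 2.6667$)
$\frac{q + 67}{41 - 5 \left(u - 11\right)} = \frac{-1113 + 67}{41 - 5 \left(\frac{8}{3} - 11\right)} = - \frac{1046}{41 - - \frac{125}{3}} = - \frac{1046}{41 + \frac{125}{3}} = - \frac{1046}{\frac{248}{3}} = \left(-1046\right) \frac{3}{248} = - \frac{1569}{124}$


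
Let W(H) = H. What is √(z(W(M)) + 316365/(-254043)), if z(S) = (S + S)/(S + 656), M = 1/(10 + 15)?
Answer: I*√3151539791477/1590897 ≈ 1.1159*I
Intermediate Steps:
M = 1/25 ≈ 0.040000
z(S) = 2*S/(656 + S) (z(S) = (2*S)/(656 + S) = 2*S/(656 + S))
√(z(W(M)) + 316365/(-254043)) = √(2*(1/25)/(656 + 1/25) + 316365/(-254043)) = √(2*(1/25)/(16401/25) + 316365*(-1/254043)) = √(2*(1/25)*(25/16401) - 105455/84681) = √(2/16401 - 105455/84681) = √(-576466031/462951027) = I*√3151539791477/1590897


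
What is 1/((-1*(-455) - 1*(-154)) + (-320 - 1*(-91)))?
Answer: 1/380 ≈ 0.0026316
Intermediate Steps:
1/((-1*(-455) - 1*(-154)) + (-320 - 1*(-91))) = 1/((455 + 154) + (-320 + 91)) = 1/(609 - 229) = 1/380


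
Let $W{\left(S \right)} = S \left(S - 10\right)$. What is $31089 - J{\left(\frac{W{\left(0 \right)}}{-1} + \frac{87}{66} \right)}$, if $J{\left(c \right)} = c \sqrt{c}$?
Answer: $31089 - \frac{29 \sqrt{638}}{484} \approx 31088.0$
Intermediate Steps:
$W{\left(S \right)} = S \left(-10 + S\right)$
$J{\left(c \right)} = c^{\frac{3}{2}}$
$31089 - J{\left(\frac{W{\left(0 \right)}}{-1} + \frac{87}{66} \right)} = 31089 - \left(\frac{0 \left(-10 + 0\right)}{-1} + \frac{87}{66}\right)^{\frac{3}{2}} = 31089 - \left(0 \left(-10\right) \left(-1\right) + 87 \cdot \frac{1}{66}\right)^{\frac{3}{2}} = 31089 - \left(0 \left(-1\right) + \frac{29}{22}\right)^{\frac{3}{2}} = 31089 - \left(0 + \frac{29}{22}\right)^{\frac{3}{2}} = 31089 - \left(\frac{29}{22}\right)^{\frac{3}{2}} = 31089 - \frac{29 \sqrt{638}}{484}$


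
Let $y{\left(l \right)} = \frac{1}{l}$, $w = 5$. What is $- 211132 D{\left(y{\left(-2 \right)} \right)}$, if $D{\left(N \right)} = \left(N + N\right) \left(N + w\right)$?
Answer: $950094$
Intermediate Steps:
$D{\left(N \right)} = 2 N \left(5 + N\right)$ ($D{\left(N \right)} = \left(N + N\right) \left(N + 5\right) = 2 N \left(5 + N\right)$)
$- 211132 D{\left(y{\left(-2 \right)} \right)} = - 211132 \frac{2 \left(5 + \frac{1}{-2}\right)}{-2} = - 211132 \cdot 2 \left(- \frac{1}{2}\right) \left(5 - \frac{1}{2}\right) = - 211132 \cdot 2 \left(- \frac{1}{2}\right) \frac{9}{2} = \left(-211132\right) \left(- \frac{9}{2}\right) = 950094$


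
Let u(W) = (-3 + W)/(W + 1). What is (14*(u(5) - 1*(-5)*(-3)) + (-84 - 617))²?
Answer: 7392961/9 ≈ 8.2144e+5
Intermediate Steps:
u(W) = (-3 + W)/(1 + W)
(14*(u(5) - 1*(-5)*(-3)) + (-84 - 617))² = (14*((-3 + 5)/(1 + 5) - 1*(-5)*(-3)) + (-84 - 617))² = (14*(2/6 + 5*(-3)) - 701)² = (14*((⅙)*2 - 15) - 701)² = (14*(⅓ - 15) - 701)² = (14*(-44/3) - 701)² = (-616/3 - 701)² = (-2719/3)² = 7392961/9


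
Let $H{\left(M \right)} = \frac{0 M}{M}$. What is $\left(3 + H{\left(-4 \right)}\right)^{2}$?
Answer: $9$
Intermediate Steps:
$H{\left(M \right)} = 0$ ($H{\left(M \right)} = \frac{0}{M} = 0$)
$\left(3 + H{\left(-4 \right)}\right)^{2} = \left(3 + 0\right)^{2} = 3^{2} = 9$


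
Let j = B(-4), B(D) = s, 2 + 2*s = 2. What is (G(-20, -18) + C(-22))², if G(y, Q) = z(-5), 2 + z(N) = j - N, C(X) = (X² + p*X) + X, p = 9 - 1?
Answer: 83521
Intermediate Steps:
p = 8
s = 0 (s = -1 + (½)*2 = -1 + 1 = 0)
B(D) = 0
j = 0
C(X) = X² + 9*X (C(X) = (X² + 8*X) + X = X² + 9*X)
z(N) = -2 - N (z(N) = -2 + (0 - N) = -2 - N)
G(y, Q) = 3 (G(y, Q) = -2 - 1*(-5) = -2 + 5 = 3)
(G(-20, -18) + C(-22))² = (3 - 22*(9 - 22))² = (3 - 22*(-13))² = (3 + 286)² = 289² = 83521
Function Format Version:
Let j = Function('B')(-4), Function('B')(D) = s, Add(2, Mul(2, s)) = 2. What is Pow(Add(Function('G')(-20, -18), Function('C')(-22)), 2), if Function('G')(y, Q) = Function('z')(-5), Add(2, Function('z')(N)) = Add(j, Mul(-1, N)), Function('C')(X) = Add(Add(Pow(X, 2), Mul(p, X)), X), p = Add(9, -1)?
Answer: 83521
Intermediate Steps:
p = 8
s = 0 (s = Add(-1, Mul(Rational(1, 2), 2)) = Add(-1, 1) = 0)
Function('B')(D) = 0
j = 0
Function('C')(X) = Add(Pow(X, 2), Mul(9, X)) (Function('C')(X) = Add(Add(Pow(X, 2), Mul(8, X)), X) = Add(Pow(X, 2), Mul(9, X)))
Function('z')(N) = Add(-2, Mul(-1, N)) (Function('z')(N) = Add(-2, Add(0, Mul(-1, N))) = Add(-2, Mul(-1, N)))
Function('G')(y, Q) = 3 (Function('G')(y, Q) = Add(-2, Mul(-1, -5)) = Add(-2, 5) = 3)
Pow(Add(Function('G')(-20, -18), Function('C')(-22)), 2) = Pow(Add(3, Mul(-22, Add(9, -22))), 2) = Pow(Add(3, Mul(-22, -13)), 2) = Pow(Add(3, 286), 2) = Pow(289, 2) = 83521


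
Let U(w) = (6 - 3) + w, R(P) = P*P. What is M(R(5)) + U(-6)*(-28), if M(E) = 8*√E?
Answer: 124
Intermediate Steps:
R(P) = P²
U(w) = 3 + w
M(R(5)) + U(-6)*(-28) = 8*√(5²) + (3 - 6)*(-28) = 8*√25 - 3*(-28) = 8*5 + 84 = 40 + 84 = 124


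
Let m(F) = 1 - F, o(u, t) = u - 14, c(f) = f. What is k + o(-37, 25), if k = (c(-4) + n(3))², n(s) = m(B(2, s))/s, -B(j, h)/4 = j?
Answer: -50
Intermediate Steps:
B(j, h) = -4*j
o(u, t) = -14 + u
n(s) = 9/s (n(s) = (1 - (-4)*2)/s = (1 - 1*(-8))/s = (1 + 8)/s = 9/s)
k = 1 (k = (-4 + 9/3)² = (-4 + 9*(⅓))² = (-4 + 3)² = (-1)² = 1)
k + o(-37, 25) = 1 + (-14 - 37) = 1 - 51 = -50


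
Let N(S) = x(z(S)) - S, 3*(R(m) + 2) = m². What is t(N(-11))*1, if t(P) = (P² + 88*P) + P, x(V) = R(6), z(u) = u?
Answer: 2310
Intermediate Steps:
R(m) = -2 + m²/3
x(V) = 10 (x(V) = -2 + (⅓)*6² = -2 + (⅓)*36 = -2 + 12 = 10)
N(S) = 10 - S
t(P) = P² + 89*P
t(N(-11))*1 = ((10 - 1*(-11))*(89 + (10 - 1*(-11))))*1 = ((10 + 11)*(89 + (10 + 11)))*1 = (21*(89 + 21))*1 = (21*110)*1 = 2310*1 = 2310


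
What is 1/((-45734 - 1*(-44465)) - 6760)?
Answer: -1/8029 ≈ -0.00012455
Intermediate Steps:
1/((-45734 - 1*(-44465)) - 6760) = 1/((-45734 + 44465) - 6760) = 1/(-1269 - 6760) = 1/(-8029) = -1/8029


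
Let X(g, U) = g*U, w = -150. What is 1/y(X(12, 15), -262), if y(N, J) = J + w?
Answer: -1/412 ≈ -0.0024272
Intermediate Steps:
X(g, U) = U*g
y(N, J) = -150 + J (y(N, J) = J - 150 = -150 + J)
1/y(X(12, 15), -262) = 1/(-150 - 262) = 1/(-412) = -1/412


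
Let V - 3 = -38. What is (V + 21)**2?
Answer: 196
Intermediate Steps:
V = -35 (V = 3 - 38 = -35)
(V + 21)**2 = (-35 + 21)**2 = (-14)**2 = 196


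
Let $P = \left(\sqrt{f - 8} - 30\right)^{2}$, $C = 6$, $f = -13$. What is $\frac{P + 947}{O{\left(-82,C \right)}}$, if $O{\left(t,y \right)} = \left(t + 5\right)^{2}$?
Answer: $\frac{166}{539} - \frac{60 i \sqrt{21}}{5929} \approx 0.30798 - 0.046374 i$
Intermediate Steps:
$P = \left(-30 + i \sqrt{21}\right)^{2}$ ($P = \left(\sqrt{-13 - 8} - 30\right)^{2} = \left(\sqrt{-21} - 30\right)^{2} = \left(i \sqrt{21} - 30\right)^{2} = \left(-30 + i \sqrt{21}\right)^{2} \approx 879.0 - 274.95 i$)
$O{\left(t,y \right)} = \left(5 + t\right)^{2}$
$\frac{P + 947}{O{\left(-82,C \right)}} = \frac{\left(30 - i \sqrt{21}\right)^{2} + 947}{\left(5 - 82\right)^{2}} = \frac{947 + \left(30 - i \sqrt{21}\right)^{2}}{\left(-77\right)^{2}} = \frac{947 + \left(30 - i \sqrt{21}\right)^{2}}{5929} = \left(947 + \left(30 - i \sqrt{21}\right)^{2}\right) \frac{1}{5929} = \frac{947}{5929} + \frac{\left(30 - i \sqrt{21}\right)^{2}}{5929}$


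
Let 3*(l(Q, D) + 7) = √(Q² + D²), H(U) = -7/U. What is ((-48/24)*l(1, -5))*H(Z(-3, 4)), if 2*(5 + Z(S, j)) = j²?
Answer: -98/3 + 14*√26/9 ≈ -24.735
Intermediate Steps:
Z(S, j) = -5 + j²/2
l(Q, D) = -7 + √(D² + Q²)/3 (l(Q, D) = -7 + √(Q² + D²)/3 = -7 + √(D² + Q²)/3)
((-48/24)*l(1, -5))*H(Z(-3, 4)) = ((-48/24)*(-7 + √((-5)² + 1²)/3))*(-7/(-5 + (½)*4²)) = ((-48*1/24)*(-7 + √(25 + 1)/3))*(-7/(-5 + (½)*16)) = (-2*(-7 + √26/3))*(-7/(-5 + 8)) = (14 - 2*√26/3)*(-7/3) = -98/3 + 14*√26/9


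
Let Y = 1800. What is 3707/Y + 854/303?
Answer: 886807/181800 ≈ 4.8779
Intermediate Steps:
3707/Y + 854/303 = 3707/1800 + 854/303 = 886807/181800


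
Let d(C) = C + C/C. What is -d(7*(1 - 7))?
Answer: 41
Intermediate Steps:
d(C) = 1 + C (d(C) = C + 1 = 1 + C)
-d(7*(1 - 7)) = -(1 + 7*(1 - 7)) = -(1 + 7*(-6)) = -(1 - 42) = -1*(-41) = 41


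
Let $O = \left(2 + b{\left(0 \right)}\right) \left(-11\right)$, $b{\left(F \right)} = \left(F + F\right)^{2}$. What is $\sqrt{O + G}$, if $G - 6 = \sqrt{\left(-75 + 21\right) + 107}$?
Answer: $\sqrt{-16 + \sqrt{53}} \approx 2.9529 i$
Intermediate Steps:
$b{\left(F \right)} = 4 F^{2}$ ($b{\left(F \right)} = \left(2 F\right)^{2} = 4 F^{2}$)
$O = -22$ ($O = \left(2 + 4 \cdot 0^{2}\right) \left(-11\right) = \left(2 + 4 \cdot 0\right) \left(-11\right) = \left(2 + 0\right) \left(-11\right) = 2 \left(-11\right) = -22$)
$G = 6 + \sqrt{53}$ ($G = 6 + \sqrt{\left(-75 + 21\right) + 107} = 6 + \sqrt{-54 + 107} = 6 + \sqrt{53} \approx 13.28$)
$\sqrt{O + G} = \sqrt{-22 + \left(6 + \sqrt{53}\right)} = \sqrt{-16 + \sqrt{53}}$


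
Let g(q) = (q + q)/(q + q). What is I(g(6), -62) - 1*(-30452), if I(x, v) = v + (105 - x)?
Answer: 30494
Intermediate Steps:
g(q) = 1 (g(q) = (2*q)/((2*q)) = (2*q)*(1/(2*q)) = 1)
I(x, v) = 105 + v - x
I(g(6), -62) - 1*(-30452) = (105 - 62 - 1*1) - 1*(-30452) = (105 - 62 - 1) + 30452 = 42 + 30452 = 30494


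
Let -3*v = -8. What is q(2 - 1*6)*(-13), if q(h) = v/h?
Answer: 26/3 ≈ 8.6667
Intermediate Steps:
v = 8/3 (v = -⅓*(-8) = 8/3 ≈ 2.6667)
q(h) = 8/(3*h)
q(2 - 1*6)*(-13) = (8/(3*(2 - 1*6)))*(-13) = (8/(3*(2 - 6)))*(-13) = ((8/3)/(-4))*(-13) = ((8/3)*(-¼))*(-13) = -⅔*(-13) = 26/3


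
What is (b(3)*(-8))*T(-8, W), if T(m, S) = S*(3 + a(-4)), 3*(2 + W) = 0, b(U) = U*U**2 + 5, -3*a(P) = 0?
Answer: 1536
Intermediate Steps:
a(P) = 0 (a(P) = -1/3*0 = 0)
b(U) = 5 + U**3 (b(U) = U**3 + 5 = 5 + U**3)
W = -2 (W = -2 + (1/3)*0 = -2 + 0 = -2)
T(m, S) = 3*S (T(m, S) = S*(3 + 0) = S*3 = 3*S)
(b(3)*(-8))*T(-8, W) = ((5 + 3**3)*(-8))*(3*(-2)) = ((5 + 27)*(-8))*(-6) = (32*(-8))*(-6) = -256*(-6) = 1536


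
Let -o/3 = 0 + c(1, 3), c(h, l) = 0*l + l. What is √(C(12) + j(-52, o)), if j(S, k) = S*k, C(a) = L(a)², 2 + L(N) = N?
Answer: 2*√142 ≈ 23.833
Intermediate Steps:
L(N) = -2 + N
c(h, l) = l (c(h, l) = 0 + l = l)
o = -9 (o = -3*(0 + 3) = -3*3 = -9)
C(a) = (-2 + a)²
√(C(12) + j(-52, o)) = √((-2 + 12)² - 52*(-9)) = √(10² + 468) = √(100 + 468) = √568 = 2*√142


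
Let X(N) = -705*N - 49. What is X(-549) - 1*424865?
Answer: -37869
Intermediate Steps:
X(N) = -49 - 705*N
X(-549) - 1*424865 = (-49 - 705*(-549)) - 1*424865 = (-49 + 387045) - 424865 = 386996 - 424865 = -37869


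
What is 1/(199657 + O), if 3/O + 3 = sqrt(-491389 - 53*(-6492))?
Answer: 29413868545/5872684750292161 + 3*I*sqrt(147313)/5872684750292161 ≈ 5.0086e-6 + 1.9607e-13*I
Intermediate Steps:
O = 3/(-3 + I*sqrt(147313)) (O = 3/(-3 + sqrt(-491389 - 53*(-6492))) = 3/(-3 + sqrt(-491389 + 344076)) = 3/(-3 + sqrt(-147313)) = 3/(-3 + I*sqrt(147313)) ≈ -6.1091e-5 - 0.0078158*I)
1/(199657 + O) = 1/(199657 + (-9/147322 - 3*I*sqrt(147313)/147322)) = 1/(29413868545/147322 - 3*I*sqrt(147313)/147322)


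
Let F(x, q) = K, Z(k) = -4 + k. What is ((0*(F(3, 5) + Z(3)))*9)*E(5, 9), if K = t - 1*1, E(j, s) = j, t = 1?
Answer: 0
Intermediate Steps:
K = 0 (K = 1 - 1*1 = 1 - 1 = 0)
F(x, q) = 0
((0*(F(3, 5) + Z(3)))*9)*E(5, 9) = ((0*(0 + (-4 + 3)))*9)*5 = ((0*(0 - 1))*9)*5 = ((0*(-1))*9)*5 = (0*9)*5 = 0*5 = 0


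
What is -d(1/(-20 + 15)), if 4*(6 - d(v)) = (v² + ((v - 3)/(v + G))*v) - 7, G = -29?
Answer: -28271/3650 ≈ -7.7455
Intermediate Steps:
d(v) = 31/4 - v²/4 - v*(-3 + v)/(4*(-29 + v)) (d(v) = 6 - ((v² + ((v - 3)/(v - 29))*v) - 7)/4 = 6 - ((v² + ((-3 + v)/(-29 + v))*v) - 7)/4 = 6 - ((v² + v*(-3 + v)/(-29 + v)) - 7)/4 = 6 - (-7 + v² + v*(-3 + v)/(-29 + v))/4 = 6 + (7/4 - v²/4 - v*(-3 + v)/(4*(-29 + v))) = 31/4 - v²/4 - v*(-3 + v)/(4*(-29 + v)))
-d(1/(-20 + 15)) = -(-899 - (1/(-20 + 15))³ + 28*(1/(-20 + 15))² + 34/(-20 + 15))/(4*(-29 + 1/(-20 + 15))) = -(-899 - (1/(-5))³ + 28*(1/(-5))² + 34/(-5))/(4*(-29 + 1/(-5))) = -(-899 - (-⅕)³ + 28*(-⅕)² + 34*(-⅕))/(4*(-29 - ⅕)) = -(-899 - 1*(-1/125) + 28*(1/25) - 34/5)/(4*(-146/5)) = -(-5)*(-899 + 1/125 + 28/25 - 34/5)/(4*146) = -(-5)*(-113084)/(4*146*125) = -1*28271/3650 = -28271/3650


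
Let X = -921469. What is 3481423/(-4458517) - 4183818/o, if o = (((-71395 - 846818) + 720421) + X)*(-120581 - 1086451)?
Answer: -783894146416287967/1003897405385038164 ≈ -0.78085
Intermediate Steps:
o = 1350983843352 (o = (((-71395 - 846818) + 720421) - 921469)*(-120581 - 1086451) = ((-918213 + 720421) - 921469)*(-1207032) = (-197792 - 921469)*(-1207032) = -1119261*(-1207032) = 1350983843352)
3481423/(-4458517) - 4183818/o = 3481423/(-4458517) - 4183818/1350983843352 = 3481423*(-1/4458517) - 4183818*1/1350983843352 = -3481423/4458517 - 697303/225163973892 = -783894146416287967/1003897405385038164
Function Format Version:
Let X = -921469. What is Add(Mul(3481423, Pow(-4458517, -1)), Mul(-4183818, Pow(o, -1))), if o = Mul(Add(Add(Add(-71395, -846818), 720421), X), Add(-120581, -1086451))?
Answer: Rational(-783894146416287967, 1003897405385038164) ≈ -0.78085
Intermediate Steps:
o = 1350983843352 (o = Mul(Add(Add(Add(-71395, -846818), 720421), -921469), Add(-120581, -1086451)) = Mul(Add(Add(-918213, 720421), -921469), -1207032) = Mul(Add(-197792, -921469), -1207032) = Mul(-1119261, -1207032) = 1350983843352)
Add(Mul(3481423, Pow(-4458517, -1)), Mul(-4183818, Pow(o, -1))) = Add(Mul(3481423, Pow(-4458517, -1)), Mul(-4183818, Pow(1350983843352, -1))) = Add(Mul(3481423, Rational(-1, 4458517)), Mul(-4183818, Rational(1, 1350983843352))) = Add(Rational(-3481423, 4458517), Rational(-697303, 225163973892)) = Rational(-783894146416287967, 1003897405385038164)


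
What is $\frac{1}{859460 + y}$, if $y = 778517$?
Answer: $\frac{1}{1637977} \approx 6.1051 \cdot 10^{-7}$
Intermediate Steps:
$\frac{1}{859460 + y} = \frac{1}{859460 + 778517} = \frac{1}{1637977}$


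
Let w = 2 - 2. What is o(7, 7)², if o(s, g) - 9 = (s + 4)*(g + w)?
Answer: 7396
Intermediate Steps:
w = 0
o(s, g) = 9 + g*(4 + s) (o(s, g) = 9 + (s + 4)*(g + 0) = 9 + (4 + s)*g = 9 + g*(4 + s))
o(7, 7)² = (9 + 4*7 + 7*7)² = (9 + 28 + 49)² = 86² = 7396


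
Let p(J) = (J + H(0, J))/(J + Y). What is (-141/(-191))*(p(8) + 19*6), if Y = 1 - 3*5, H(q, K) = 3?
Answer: 31631/382 ≈ 82.804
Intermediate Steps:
Y = -14 (Y = 1 - 15 = -14)
p(J) = (3 + J)/(-14 + J) (p(J) = (J + 3)/(J - 14) = (3 + J)/(-14 + J))
(-141/(-191))*(p(8) + 19*6) = (-141/(-191))*((3 + 8)/(-14 + 8) + 19*6) = (-141*(-1/191))*(11/(-6) + 114) = 141*(-⅙*11 + 114)/191 = 141*(-11/6 + 114)/191 = (141/191)*(673/6) = 31631/382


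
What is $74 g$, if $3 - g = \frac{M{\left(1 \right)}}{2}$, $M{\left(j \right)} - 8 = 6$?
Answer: $-296$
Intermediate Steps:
$M{\left(j \right)} = 14$ ($M{\left(j \right)} = 8 + 6 = 14$)
$g = -4$ ($g = 3 - \frac{14}{2} = 3 - 14 \cdot \frac{1}{2} = 3 - 7 = -4$)
$74 g = 74 \left(-4\right) = -296$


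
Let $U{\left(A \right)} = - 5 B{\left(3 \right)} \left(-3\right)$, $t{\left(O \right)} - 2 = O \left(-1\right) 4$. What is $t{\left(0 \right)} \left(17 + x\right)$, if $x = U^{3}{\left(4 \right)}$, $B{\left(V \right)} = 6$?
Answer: $1458034$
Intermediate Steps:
$t{\left(O \right)} = 2 - 4 O$ ($t{\left(O \right)} = 2 + O \left(-1\right) 4 = 2 + - O 4 = 2 - 4 O$)
$U{\left(A \right)} = 90$ ($U{\left(A \right)} = \left(-5\right) 6 \left(-3\right) = \left(-30\right) \left(-3\right) = 90$)
$x = 729000$ ($x = 90^{3} = 729000$)
$t{\left(0 \right)} \left(17 + x\right) = \left(2 - 0\right) \left(17 + 729000\right) = \left(2 + 0\right) 729017 = 2 \cdot 729017 = 1458034$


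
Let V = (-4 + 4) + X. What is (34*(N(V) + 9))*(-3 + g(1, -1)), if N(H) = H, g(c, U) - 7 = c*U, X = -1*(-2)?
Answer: 1122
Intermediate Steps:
X = 2
g(c, U) = 7 + U*c (g(c, U) = 7 + c*U = 7 + U*c)
V = 2 (V = (-4 + 4) + 2 = 0 + 2 = 2)
(34*(N(V) + 9))*(-3 + g(1, -1)) = (34*(2 + 9))*(-3 + (7 - 1*1)) = (34*11)*(-3 + (7 - 1)) = 374*(-3 + 6) = 374*3 = 1122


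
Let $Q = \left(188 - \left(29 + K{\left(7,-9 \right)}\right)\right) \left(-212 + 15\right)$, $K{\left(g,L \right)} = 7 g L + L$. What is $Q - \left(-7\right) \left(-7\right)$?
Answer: $-120022$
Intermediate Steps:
$K{\left(g,L \right)} = L + 7 L g$ ($K{\left(g,L \right)} = 7 L g + L = L + 7 L g$)
$Q = -119973$ ($Q = \left(188 - \left(29 - 9 \left(1 + 7 \cdot 7\right)\right)\right) \left(-212 + 15\right) = \left(188 - \left(29 - 9 \left(1 + 49\right)\right)\right) \left(-197\right) = \left(188 - \left(29 - 450\right)\right) \left(-197\right) = \left(188 - -421\right) \left(-197\right) = \left(188 + \left(-29 + 450\right)\right) \left(-197\right) = \left(188 + 421\right) \left(-197\right) = 609 \left(-197\right) = -119973$)
$Q - \left(-7\right) \left(-7\right) = -119973 - \left(-7\right) \left(-7\right) = -119973 - 49 = -120022$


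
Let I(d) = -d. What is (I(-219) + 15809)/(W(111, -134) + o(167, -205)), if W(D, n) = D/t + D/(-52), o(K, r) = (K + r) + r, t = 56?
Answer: -11668384/177015 ≈ -65.917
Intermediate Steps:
o(K, r) = K + 2*r
W(D, n) = -D/728 (W(D, n) = D/56 + D/(-52) = D*(1/56) + D*(-1/52) = D/56 - D/52 = -D/728)
(I(-219) + 15809)/(W(111, -134) + o(167, -205)) = (-1*(-219) + 15809)/(-1/728*111 + (167 + 2*(-205))) = (219 + 15809)/(-111/728 + (167 - 410)) = 16028/(-111/728 - 243) = 16028/(-177015/728) = 16028*(-728/177015) = -11668384/177015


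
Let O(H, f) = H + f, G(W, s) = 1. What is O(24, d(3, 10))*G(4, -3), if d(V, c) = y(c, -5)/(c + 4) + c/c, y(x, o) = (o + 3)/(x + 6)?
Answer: 2799/112 ≈ 24.991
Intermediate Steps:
y(x, o) = (3 + o)/(6 + x)
d(V, c) = 1 - 2/((4 + c)*(6 + c)) (d(V, c) = ((3 - 5)/(6 + c))/(c + 4) + c/c = (-2/(6 + c))/(4 + c) + 1 = -2/((4 + c)*(6 + c)) + 1 = 1 - 2/((4 + c)*(6 + c)))
O(24, d(3, 10))*G(4, -3) = (24 + (-2 + (4 + 10)*(6 + 10))/((4 + 10)*(6 + 10)))*1 = (24 + (-2 + 14*16)/(14*16))*1 = (24 + (1/14)*(1/16)*(-2 + 224))*1 = (24 + (1/14)*(1/16)*222)*1 = (24 + 111/112)*1 = (2799/112)*1 = 2799/112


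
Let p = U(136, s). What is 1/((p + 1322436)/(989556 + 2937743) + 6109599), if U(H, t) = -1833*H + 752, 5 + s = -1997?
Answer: 3927299/23994223117001 ≈ 1.6368e-7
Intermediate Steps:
s = -2002 (s = -5 - 1997 = -2002)
U(H, t) = 752 - 1833*H
p = -248536 (p = 752 - 1833*136 = 752 - 249288 = -248536)
1/((p + 1322436)/(989556 + 2937743) + 6109599) = 1/((-248536 + 1322436)/(989556 + 2937743) + 6109599) = 1/(1073900/3927299 + 6109599) = 1/(23994223117001/3927299) = 3927299/23994223117001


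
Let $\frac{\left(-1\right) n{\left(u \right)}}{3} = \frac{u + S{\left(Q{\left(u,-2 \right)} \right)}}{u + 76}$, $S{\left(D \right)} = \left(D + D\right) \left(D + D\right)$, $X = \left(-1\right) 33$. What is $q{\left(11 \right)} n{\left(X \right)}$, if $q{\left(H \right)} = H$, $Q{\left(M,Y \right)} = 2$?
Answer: $\frac{561}{43} \approx 13.047$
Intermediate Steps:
$X = -33$
$S{\left(D \right)} = 4 D^{2}$ ($S{\left(D \right)} = 2 D 2 D = 4 D^{2}$)
$n{\left(u \right)} = - \frac{3 \left(16 + u\right)}{76 + u}$ ($n{\left(u \right)} = - 3 \frac{u + 4 \cdot 2^{2}}{u + 76} = - 3 \frac{u + 4 \cdot 4}{76 + u} = - 3 \frac{u + 16}{76 + u} = - 3 \frac{16 + u}{76 + u} = - \frac{3 \left(16 + u\right)}{76 + u}$)
$q{\left(11 \right)} n{\left(X \right)} = 11 \frac{3 \left(-16 - -33\right)}{76 - 33} = 11 \frac{3 \left(-16 + 33\right)}{43} = 11 \cdot 3 \cdot \frac{1}{43} \cdot 17 = 11 \cdot \frac{51}{43} = \frac{561}{43}$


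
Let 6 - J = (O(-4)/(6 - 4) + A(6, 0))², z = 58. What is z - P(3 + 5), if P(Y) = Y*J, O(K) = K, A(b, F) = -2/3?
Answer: 602/9 ≈ 66.889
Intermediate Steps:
A(b, F) = -⅔ (A(b, F) = -2*⅓ = -⅔)
J = -10/9 (J = 6 - (-4/(6 - 4) - ⅔)² = 6 - (-4/2 - ⅔)² = 6 - (-4*½ - ⅔)² = 6 - (-2 - ⅔)² = 6 - (-8/3)² = 6 - 1*64/9 = 6 - 64/9 = -10/9 ≈ -1.1111)
P(Y) = -10*Y/9 (P(Y) = Y*(-10/9) = -10*Y/9)
z - P(3 + 5) = 58 - (-10)*(3 + 5)/9 = 58 - (-10)*8/9 = 58 - 1*(-80/9) = 58 + 80/9 = 602/9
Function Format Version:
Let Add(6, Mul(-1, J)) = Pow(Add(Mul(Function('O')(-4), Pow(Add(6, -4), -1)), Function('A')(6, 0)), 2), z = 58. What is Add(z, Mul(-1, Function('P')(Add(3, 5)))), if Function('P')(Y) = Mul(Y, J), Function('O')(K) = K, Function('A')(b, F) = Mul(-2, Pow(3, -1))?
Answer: Rational(602, 9) ≈ 66.889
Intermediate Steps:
Function('A')(b, F) = Rational(-2, 3) (Function('A')(b, F) = Mul(-2, Rational(1, 3)) = Rational(-2, 3))
J = Rational(-10, 9) (J = Add(6, Mul(-1, Pow(Add(Mul(-4, Pow(Add(6, -4), -1)), Rational(-2, 3)), 2))) = Add(6, Mul(-1, Pow(Add(Mul(-4, Pow(2, -1)), Rational(-2, 3)), 2))) = Add(6, Mul(-1, Pow(Add(Mul(-4, Rational(1, 2)), Rational(-2, 3)), 2))) = Add(6, Mul(-1, Pow(Add(-2, Rational(-2, 3)), 2))) = Add(6, Mul(-1, Pow(Rational(-8, 3), 2))) = Add(6, Mul(-1, Rational(64, 9))) = Add(6, Rational(-64, 9)) = Rational(-10, 9) ≈ -1.1111)
Function('P')(Y) = Mul(Rational(-10, 9), Y) (Function('P')(Y) = Mul(Y, Rational(-10, 9)) = Mul(Rational(-10, 9), Y))
Add(z, Mul(-1, Function('P')(Add(3, 5)))) = Add(58, Mul(-1, Mul(Rational(-10, 9), Add(3, 5)))) = Add(58, Mul(-1, Mul(Rational(-10, 9), 8))) = Add(58, Mul(-1, Rational(-80, 9))) = Add(58, Rational(80, 9)) = Rational(602, 9)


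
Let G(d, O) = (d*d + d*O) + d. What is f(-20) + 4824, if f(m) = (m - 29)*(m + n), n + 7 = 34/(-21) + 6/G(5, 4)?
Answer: 466534/75 ≈ 6220.5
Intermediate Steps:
G(d, O) = d + d**2 + O*d (G(d, O) = (d**2 + O*d) + d = d + d**2 + O*d)
n = -4462/525 (n = -7 + (34/(-21) + 6/((5*(1 + 4 + 5)))) = -7 + (34*(-1/21) + 6/((5*10))) = -7 + (-34/21 + 6/50) = -7 + (-34/21 + 6*(1/50)) = -7 + (-34/21 + 3/25) = -7 - 787/525 = -4462/525 ≈ -8.4991)
f(m) = (-29 + m)*(-4462/525 + m) (f(m) = (m - 29)*(m - 4462/525) = (-29 + m)*(-4462/525 + m))
f(-20) + 4824 = (129398/525 + (-20)**2 - 19687/525*(-20)) + 4824 = (129398/525 + 400 + 78748/105) + 4824 = 104734/75 + 4824 = 466534/75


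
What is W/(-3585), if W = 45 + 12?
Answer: -19/1195 ≈ -0.015900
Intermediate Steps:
W = 57
W/(-3585) = 57/(-3585) = 57*(-1/3585) = -19/1195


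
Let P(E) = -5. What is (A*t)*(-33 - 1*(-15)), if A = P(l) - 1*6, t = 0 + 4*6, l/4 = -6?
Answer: 4752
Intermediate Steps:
l = -24 (l = 4*(-6) = -24)
t = 24 (t = 0 + 24 = 24)
A = -11 (A = -5 - 1*6 = -5 - 6 = -11)
(A*t)*(-33 - 1*(-15)) = (-11*24)*(-33 - 1*(-15)) = -264*(-33 + 15) = -264*(-18) = 4752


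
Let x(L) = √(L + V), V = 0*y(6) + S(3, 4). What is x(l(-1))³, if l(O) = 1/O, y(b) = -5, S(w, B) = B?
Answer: 3*√3 ≈ 5.1962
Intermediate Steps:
V = 4 (V = 0*(-5) + 4 = 0 + 4 = 4)
x(L) = √(4 + L) (x(L) = √(L + 4) = √(4 + L))
x(l(-1))³ = (√(4 + 1/(-1)))³ = (√(4 - 1))³ = (√3)³ = 3*√3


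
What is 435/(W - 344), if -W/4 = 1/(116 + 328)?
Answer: -9657/7637 ≈ -1.2645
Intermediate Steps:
W = -1/111 (W = -4/(116 + 328) = -4/444 = -4*1/444 = -1/111 ≈ -0.0090090)
435/(W - 344) = 435/(-1/111 - 344) = 435/(-38185/111) = -111/38185*435 = -9657/7637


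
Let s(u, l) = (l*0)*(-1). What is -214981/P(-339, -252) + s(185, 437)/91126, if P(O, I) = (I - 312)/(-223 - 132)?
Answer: -76318255/564 ≈ -1.3532e+5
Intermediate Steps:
s(u, l) = 0 (s(u, l) = 0*(-1) = 0)
P(O, I) = 312/355 - I/355 (P(O, I) = (-312 + I)/(-355) = (-312 + I)*(-1/355) = 312/355 - I/355)
-214981/P(-339, -252) + s(185, 437)/91126 = -214981/(312/355 - 1/355*(-252)) + 0/91126 = -214981/(312/355 + 252/355) + 0*(1/91126) = -214981/564/355 + 0 = -214981*355/564 + 0 = -76318255/564 + 0 = -76318255/564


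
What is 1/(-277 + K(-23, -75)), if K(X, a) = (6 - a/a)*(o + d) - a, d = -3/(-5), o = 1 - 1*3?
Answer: -1/209 ≈ -0.0047847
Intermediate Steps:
o = -2 (o = 1 - 3 = -2)
d = 3/5 (d = -3*(-1/5) = 3/5 ≈ 0.60000)
K(X, a) = -7 - a (K(X, a) = (6 - a/a)*(-2 + 3/5) - a = (6 - 1*1)*(-7/5) - a = (6 - 1)*(-7/5) - a = 5*(-7/5) - a = -7 - a)
1/(-277 + K(-23, -75)) = 1/(-277 + (-7 - 1*(-75))) = 1/(-277 + (-7 + 75)) = 1/(-277 + 68) = 1/(-209) = -1/209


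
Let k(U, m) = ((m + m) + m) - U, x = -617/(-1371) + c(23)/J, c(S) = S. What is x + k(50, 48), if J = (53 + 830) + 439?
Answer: 171218635/1812462 ≈ 94.467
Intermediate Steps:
J = 1322 (J = 883 + 439 = 1322)
x = 847207/1812462 (x = -617/(-1371) + 23/1322 = -617*(-1/1371) + 23*(1/1322) = 617/1371 + 23/1322 = 847207/1812462 ≈ 0.46743)
k(U, m) = -U + 3*m (k(U, m) = (2*m + m) - U = 3*m - U = -U + 3*m)
x + k(50, 48) = 847207/1812462 + (-1*50 + 3*48) = 847207/1812462 + (-50 + 144) = 847207/1812462 + 94 = 171218635/1812462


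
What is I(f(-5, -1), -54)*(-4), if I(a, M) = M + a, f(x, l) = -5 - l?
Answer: 232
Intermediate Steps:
I(f(-5, -1), -54)*(-4) = (-54 + (-5 - 1*(-1)))*(-4) = (-54 + (-5 + 1))*(-4) = (-54 - 4)*(-4) = -58*(-4) = 232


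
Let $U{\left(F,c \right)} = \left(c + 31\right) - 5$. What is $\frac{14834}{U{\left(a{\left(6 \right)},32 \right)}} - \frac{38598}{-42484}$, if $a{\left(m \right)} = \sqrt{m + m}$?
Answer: $\frac{158111585}{616018} \approx 256.67$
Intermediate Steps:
$a{\left(m \right)} = \sqrt{2} \sqrt{m}$ ($a{\left(m \right)} = \sqrt{2 m} = \sqrt{2} \sqrt{m}$)
$U{\left(F,c \right)} = 26 + c$ ($U{\left(F,c \right)} = \left(31 + c\right) - 5 = 26 + c$)
$\frac{14834}{U{\left(a{\left(6 \right)},32 \right)}} - \frac{38598}{-42484} = \frac{14834}{26 + 32} - \frac{38598}{-42484} = \frac{14834}{58} - - \frac{19299}{21242} = 14834 \cdot \frac{1}{58} + \frac{19299}{21242} = \frac{7417}{29} + \frac{19299}{21242} = \frac{158111585}{616018}$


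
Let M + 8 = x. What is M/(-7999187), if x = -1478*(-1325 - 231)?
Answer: -2299760/7999187 ≈ -0.28750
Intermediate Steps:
x = 2299768 (x = -1478*(-1556) = 2299768)
M = 2299760 (M = -8 + 2299768 = 2299760)
M/(-7999187) = 2299760/(-7999187) = 2299760*(-1/7999187) = -2299760/7999187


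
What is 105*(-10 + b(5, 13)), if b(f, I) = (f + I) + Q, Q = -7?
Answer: 105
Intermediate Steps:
b(f, I) = -7 + I + f (b(f, I) = (f + I) - 7 = (I + f) - 7 = -7 + I + f)
105*(-10 + b(5, 13)) = 105*(-10 + (-7 + 13 + 5)) = 105*(-10 + 11) = 105*1 = 105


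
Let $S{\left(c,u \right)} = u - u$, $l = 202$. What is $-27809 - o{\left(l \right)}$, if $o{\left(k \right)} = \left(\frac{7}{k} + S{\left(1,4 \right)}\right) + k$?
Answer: $- \frac{5658229}{202} \approx -28011.0$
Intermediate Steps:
$S{\left(c,u \right)} = 0$
$o{\left(k \right)} = k + \frac{7}{k}$ ($o{\left(k \right)} = \left(\frac{7}{k} + 0\right) + k = \frac{7}{k} + k = k + \frac{7}{k}$)
$-27809 - o{\left(l \right)} = -27809 - \left(202 + \frac{7}{202}\right) = -27809 - \frac{40811}{202} = - \frac{5658229}{202}$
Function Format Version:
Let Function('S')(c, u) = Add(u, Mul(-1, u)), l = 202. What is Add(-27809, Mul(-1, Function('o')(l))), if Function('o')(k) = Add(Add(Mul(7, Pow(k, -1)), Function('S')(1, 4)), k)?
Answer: Rational(-5658229, 202) ≈ -28011.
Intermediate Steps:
Function('S')(c, u) = 0
Function('o')(k) = Add(k, Mul(7, Pow(k, -1))) (Function('o')(k) = Add(Add(Mul(7, Pow(k, -1)), 0), k) = Add(Mul(7, Pow(k, -1)), k) = Add(k, Mul(7, Pow(k, -1))))
Add(-27809, Mul(-1, Function('o')(l))) = Add(-27809, Mul(-1, Add(202, Mul(7, Pow(202, -1))))) = Add(-27809, Mul(-1, Add(202, Mul(7, Rational(1, 202))))) = Add(-27809, Mul(-1, Add(202, Rational(7, 202)))) = Add(-27809, Mul(-1, Rational(40811, 202))) = Add(-27809, Rational(-40811, 202)) = Rational(-5658229, 202)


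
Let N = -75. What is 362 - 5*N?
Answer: 737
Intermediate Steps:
362 - 5*N = 362 - 5*(-75) = 362 + 375 = 737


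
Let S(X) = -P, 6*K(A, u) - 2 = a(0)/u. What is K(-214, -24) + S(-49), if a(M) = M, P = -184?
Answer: 553/3 ≈ 184.33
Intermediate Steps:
K(A, u) = 1/3 (K(A, u) = 1/3 + (0/u)/6 = 1/3 + (1/6)*0 = 1/3 + 0 = 1/3)
S(X) = 184 (S(X) = -1*(-184) = 184)
K(-214, -24) + S(-49) = 1/3 + 184 = 553/3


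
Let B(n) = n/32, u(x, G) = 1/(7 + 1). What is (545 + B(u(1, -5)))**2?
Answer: 19466109441/65536 ≈ 2.9703e+5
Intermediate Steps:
u(x, G) = 1/8
B(n) = n/32 (B(n) = n*(1/32) = n/32)
(545 + B(u(1, -5)))**2 = (545 + (1/32)*(1/8))**2 = (545 + 1/256)**2 = (139521/256)**2 = 19466109441/65536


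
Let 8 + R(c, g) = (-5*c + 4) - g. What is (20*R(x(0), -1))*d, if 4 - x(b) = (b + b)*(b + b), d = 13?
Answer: -5980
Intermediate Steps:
x(b) = 4 - 4*b**2 (x(b) = 4 - (b + b)*(b + b) = 4 - 2*b*2*b = 4 - 4*b**2)
R(c, g) = -4 - g - 5*c (R(c, g) = -8 + ((-5*c + 4) - g) = -8 + ((4 - 5*c) - g) = -8 + (4 - g - 5*c) = -4 - g - 5*c)
(20*R(x(0), -1))*d = (20*(-4 - 1*(-1) - 5*(4 - 4*0**2)))*13 = (20*(-4 + 1 - 5*(4 - 4*0)))*13 = (20*(-4 + 1 - 5*(4 + 0)))*13 = (20*(-4 + 1 - 5*4))*13 = (20*(-4 + 1 - 20))*13 = (20*(-23))*13 = -460*13 = -5980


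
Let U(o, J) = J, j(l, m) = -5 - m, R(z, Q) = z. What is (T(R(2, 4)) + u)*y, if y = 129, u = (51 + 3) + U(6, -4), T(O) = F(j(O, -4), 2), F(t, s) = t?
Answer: 6321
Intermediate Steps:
T(O) = -1 (T(O) = -5 - 1*(-4) = -5 + 4 = -1)
u = 50 (u = (51 + 3) - 4 = 54 - 4 = 50)
(T(R(2, 4)) + u)*y = (-1 + 50)*129 = 49*129 = 6321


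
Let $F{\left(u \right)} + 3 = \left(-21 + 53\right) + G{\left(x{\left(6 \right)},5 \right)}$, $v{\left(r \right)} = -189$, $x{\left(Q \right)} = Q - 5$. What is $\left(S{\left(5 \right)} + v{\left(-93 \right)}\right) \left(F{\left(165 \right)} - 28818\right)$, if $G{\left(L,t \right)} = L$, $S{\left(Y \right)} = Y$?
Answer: $5296992$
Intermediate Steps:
$x{\left(Q \right)} = -5 + Q$ ($x{\left(Q \right)} = Q - 5 = -5 + Q$)
$F{\left(u \right)} = 30$ ($F{\left(u \right)} = -3 + \left(\left(-21 + 53\right) + \left(-5 + 6\right)\right) = -3 + \left(32 + 1\right) = -3 + 33 = 30$)
$\left(S{\left(5 \right)} + v{\left(-93 \right)}\right) \left(F{\left(165 \right)} - 28818\right) = \left(5 - 189\right) \left(30 - 28818\right) = \left(-184\right) \left(-28788\right) = 5296992$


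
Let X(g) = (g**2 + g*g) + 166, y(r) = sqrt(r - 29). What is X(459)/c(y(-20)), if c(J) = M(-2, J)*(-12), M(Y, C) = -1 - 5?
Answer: 52691/9 ≈ 5854.6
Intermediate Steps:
y(r) = sqrt(-29 + r)
M(Y, C) = -6
X(g) = 166 + 2*g**2 (X(g) = (g**2 + g**2) + 166 = 2*g**2 + 166 = 166 + 2*g**2)
c(J) = 72 (c(J) = -6*(-12) = 72)
X(459)/c(y(-20)) = (166 + 2*459**2)/72 = (166 + 2*210681)*(1/72) = (166 + 421362)*(1/72) = 421528*(1/72) = 52691/9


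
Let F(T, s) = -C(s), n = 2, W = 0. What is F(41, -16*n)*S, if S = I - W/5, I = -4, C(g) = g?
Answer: -128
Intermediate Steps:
F(T, s) = -s
S = -4 (S = -4 - 1*0/5 = -4 + 0*(⅕) = -4 + 0 = -4)
F(41, -16*n)*S = -(-16)*2*(-4) = -1*(-32)*(-4) = 32*(-4) = -128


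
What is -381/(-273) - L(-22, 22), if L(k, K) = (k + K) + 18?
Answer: -1511/91 ≈ -16.604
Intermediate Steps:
L(k, K) = 18 + K + k (L(k, K) = (K + k) + 18 = 18 + K + k)
-381/(-273) - L(-22, 22) = -381/(-273) - (18 + 22 - 22) = -381*(-1/273) - 1*18 = 127/91 - 18 = -1511/91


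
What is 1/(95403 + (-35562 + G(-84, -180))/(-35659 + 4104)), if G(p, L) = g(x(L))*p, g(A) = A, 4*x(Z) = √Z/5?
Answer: 158326014829975/15104955223809354507 - 441770*I*√5/5034985074603118169 ≈ 1.0482e-5 - 1.9619e-13*I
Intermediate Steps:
x(Z) = √Z/20 (x(Z) = (√Z/5)/4 = √Z/20)
G(p, L) = p*√L/20 (G(p, L) = (√L/20)*p = p*√L/20)
1/(95403 + (-35562 + G(-84, -180))/(-35659 + 4104)) = 1/(95403 + (-35562 + (1/20)*(-84)*√(-180))/(-35659 + 4104)) = 1/(95403 + (-35562 + (1/20)*(-84)*(6*I*√5))/(-31555)) = 1/(95403 + (-35562 - 126*I*√5/5)*(-1/31555)) = 1/(95403 + (35562/31555 + 126*I*√5/157775)) = 1/(3010477227/31555 + 126*I*√5/157775)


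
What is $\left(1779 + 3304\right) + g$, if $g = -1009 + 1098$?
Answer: $5172$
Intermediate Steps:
$g = 89$
$\left(1779 + 3304\right) + g = \left(1779 + 3304\right) + 89 = 5083 + 89 = 5172$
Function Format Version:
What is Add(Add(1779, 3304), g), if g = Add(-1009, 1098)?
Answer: 5172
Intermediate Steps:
g = 89
Add(Add(1779, 3304), g) = Add(Add(1779, 3304), 89) = Add(5083, 89) = 5172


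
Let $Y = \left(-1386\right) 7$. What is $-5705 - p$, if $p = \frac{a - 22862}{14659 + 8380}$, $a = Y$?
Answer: $- \frac{131404931}{23039} \approx -5703.6$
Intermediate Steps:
$Y = -9702$
$a = -9702$
$p = - \frac{32564}{23039}$ ($p = \frac{-9702 - 22862}{14659 + 8380} = - \frac{32564}{23039} \approx -1.4134$)
$-5705 - p = -5705 - - \frac{32564}{23039} = -5705 + \frac{32564}{23039} = - \frac{131404931}{23039}$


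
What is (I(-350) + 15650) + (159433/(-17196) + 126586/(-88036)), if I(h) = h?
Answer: 5786488335089/378466764 ≈ 15289.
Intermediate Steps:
(I(-350) + 15650) + (159433/(-17196) + 126586/(-88036)) = (-350 + 15650) + (159433/(-17196) + 126586/(-88036)) = 15300 + (159433*(-1/17196) + 126586*(-1/88036)) = 15300 + (-159433/17196 - 63293/44018) = 15300 - 4053154111/378466764 = 5786488335089/378466764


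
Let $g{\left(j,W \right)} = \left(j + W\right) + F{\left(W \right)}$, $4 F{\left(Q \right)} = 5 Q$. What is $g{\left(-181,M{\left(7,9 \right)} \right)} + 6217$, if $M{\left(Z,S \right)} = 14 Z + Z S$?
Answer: $\frac{25593}{4} \approx 6398.3$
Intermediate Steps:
$F{\left(Q \right)} = \frac{5 Q}{4}$
$M{\left(Z,S \right)} = 14 Z + S Z$
$g{\left(j,W \right)} = j + \frac{9 W}{4}$ ($g{\left(j,W \right)} = \left(j + W\right) + \frac{5 W}{4} = \left(W + j\right) + \frac{5 W}{4} = j + \frac{9 W}{4}$)
$g{\left(-181,M{\left(7,9 \right)} \right)} + 6217 = \left(-181 + \frac{9 \cdot 7 \left(14 + 9\right)}{4}\right) + 6217 = \left(-181 + \frac{9 \cdot 7 \cdot 23}{4}\right) + 6217 = \left(-181 + \frac{9}{4} \cdot 161\right) + 6217 = \left(-181 + \frac{1449}{4}\right) + 6217 = \frac{725}{4} + 6217 = \frac{25593}{4}$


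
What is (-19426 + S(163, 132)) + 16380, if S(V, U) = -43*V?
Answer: -10055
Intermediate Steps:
(-19426 + S(163, 132)) + 16380 = (-19426 - 43*163) + 16380 = (-19426 - 7009) + 16380 = -26435 + 16380 = -10055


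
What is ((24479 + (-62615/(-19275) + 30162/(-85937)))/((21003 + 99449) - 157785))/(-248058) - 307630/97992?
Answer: -26216609075670822877093/8351006468488485611580 ≈ -3.1393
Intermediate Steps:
((24479 + (-62615/(-19275) + 30162/(-85937)))/((21003 + 99449) - 157785))/(-248058) - 307630/97992 = ((24479 + (-62615*(-1/19275) + 30162*(-1/85937)))/(120452 - 157785))*(-1/248058) - 307630*1/97992 = ((24479 + (12523/3855 - 30162/85937))/(-37333))*(-1/248058) - 153815/48996 = ((24479 + 959914541/331287135)*(-1/37333))*(-1/248058) - 153815/48996 = ((8110537692206/331287135)*(-1/37333))*(-1/248058) - 153815/48996 = -8110537692206/12367942610955*(-1/248058) - 153815/48996 = 4055268846103/1533983554094137695 - 153815/48996 = -26216609075670822877093/8351006468488485611580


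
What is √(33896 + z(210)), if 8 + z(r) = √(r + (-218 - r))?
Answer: √(33888 + I*√218) ≈ 184.09 + 0.0401*I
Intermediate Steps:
z(r) = -8 + I*√218 (z(r) = -8 + √(r + (-218 - r)) = -8 + √(-218) = -8 + I*√218)
√(33896 + z(210)) = √(33896 + (-8 + I*√218)) = √(33888 + I*√218)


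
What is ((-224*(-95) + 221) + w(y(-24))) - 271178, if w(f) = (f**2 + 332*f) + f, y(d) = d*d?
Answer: 273907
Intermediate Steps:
y(d) = d**2
w(f) = f**2 + 333*f
((-224*(-95) + 221) + w(y(-24))) - 271178 = ((-224*(-95) + 221) + (-24)**2*(333 + (-24)**2)) - 271178 = ((21280 + 221) + 576*(333 + 576)) - 271178 = (21501 + 576*909) - 271178 = (21501 + 523584) - 271178 = 545085 - 271178 = 273907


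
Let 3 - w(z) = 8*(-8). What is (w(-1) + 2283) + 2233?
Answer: 4583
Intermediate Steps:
w(z) = 67 (w(z) = 3 - 8*(-8) = 3 - 1*(-64) = 3 + 64 = 67)
(w(-1) + 2283) + 2233 = (67 + 2283) + 2233 = 2350 + 2233 = 4583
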